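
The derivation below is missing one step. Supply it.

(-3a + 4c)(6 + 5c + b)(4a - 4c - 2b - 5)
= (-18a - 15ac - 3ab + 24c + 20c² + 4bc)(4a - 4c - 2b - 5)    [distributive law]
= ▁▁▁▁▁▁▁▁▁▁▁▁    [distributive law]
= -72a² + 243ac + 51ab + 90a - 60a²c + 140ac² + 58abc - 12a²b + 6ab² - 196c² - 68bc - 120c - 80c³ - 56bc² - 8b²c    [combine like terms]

After distributive law, the bracketed line is:

-72a² + 72ac + 36ab + 90a - 60a²c + 60ac² + 30abc + 75ac - 12a²b + 12abc + 6ab² + 15ab + 96ac - 96c² - 48bc - 120c + 80ac² - 80c³ - 40bc² - 100c² + 16abc - 16bc² - 8b²c - 20bc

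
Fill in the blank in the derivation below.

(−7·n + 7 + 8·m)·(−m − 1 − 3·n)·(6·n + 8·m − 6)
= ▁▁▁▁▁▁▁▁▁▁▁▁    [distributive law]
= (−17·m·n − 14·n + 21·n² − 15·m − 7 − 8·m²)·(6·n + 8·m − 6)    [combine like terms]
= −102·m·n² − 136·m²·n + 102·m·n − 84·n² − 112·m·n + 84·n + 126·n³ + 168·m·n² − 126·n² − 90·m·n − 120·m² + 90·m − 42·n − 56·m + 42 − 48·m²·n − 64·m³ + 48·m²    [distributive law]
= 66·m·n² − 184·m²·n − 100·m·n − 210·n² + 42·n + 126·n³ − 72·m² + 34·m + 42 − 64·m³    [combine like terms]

After distributive law, the bracketed line is:

(7·m·n + 7·n + 21·n² − 7·m − 7 − 21·n − 8·m² − 8·m − 24·m·n)·(6·n + 8·m − 6)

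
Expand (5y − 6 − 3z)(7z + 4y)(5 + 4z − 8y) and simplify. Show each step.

355yz + 260yz² − 104y²z + 292y² − 160y³ − 210z − 273z² − 120y − 84z³

(5y − 6 − 3z)(7z + 4y)(5 + 4z − 8y)
= (35yz + 20y² − 42z − 24y − 21z² − 12yz)(5 + 4z − 8y)    [distributive law]
= (23yz + 20y² − 42z − 24y − 21z²)(5 + 4z − 8y)    [combine like terms]
= 115yz + 92yz² − 184y²z + 100y² + 80y²z − 160y³ − 210z − 168z² + 336yz − 120y − 96yz + 192y² − 105z² − 84z³ + 168yz²    [distributive law]
= 355yz + 260yz² − 104y²z + 292y² − 160y³ − 210z − 273z² − 120y − 84z³    [combine like terms]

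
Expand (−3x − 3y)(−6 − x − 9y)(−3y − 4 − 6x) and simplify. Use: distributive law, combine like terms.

(−3x − 3y)(−6 − x − 9y)(−3y − 4 − 6x)
= (18x + 3x^2 + 27xy + 18y + 3xy + 27y^2)(−3y − 4 − 6x)    [distributive law]
= (18x + 3x^2 + 30xy + 18y + 27y^2)(−3y − 4 − 6x)    [combine like terms]
= −54xy − 72x − 108x^2 − 9x^2y − 12x^2 − 18x^3 − 90xy^2 − 120xy − 180x^2y − 54y^2 − 72y − 108xy − 81y^3 − 108y^2 − 162xy^2    [distributive law]
= −282xy − 72x − 120x^2 − 189x^2y − 18x^3 − 252xy^2 − 162y^2 − 72y − 81y^3    [combine like terms]

−282xy − 72x − 120x^2 − 189x^2y − 18x^3 − 252xy^2 − 162y^2 − 72y − 81y^3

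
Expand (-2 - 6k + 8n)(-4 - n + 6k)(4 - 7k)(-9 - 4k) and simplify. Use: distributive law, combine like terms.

-288 - 56k + 2084k^2 + 1080n - 3354kn + 1698k^2n - 1356k^3 + 1512k^3n - 1008k^4 + 288n^2 - 376kn^2 - 224k^2n^2

(-2 - 6k + 8n)(-4 - n + 6k)(4 - 7k)(-9 - 4k)
= (8 + 2n - 12k + 24k + 6kn - 36k^2 - 32n - 8n^2 + 48kn)(4 - 7k)(-9 - 4k)    [distributive law]
= (8 - 30n + 12k + 54kn - 36k^2 - 8n^2)(4 - 7k)(-9 - 4k)    [combine like terms]
= (32 - 56k - 120n + 210kn + 48k - 84k^2 + 216kn - 378k^2n - 144k^2 + 252k^3 - 32n^2 + 56kn^2)(-9 - 4k)    [distributive law]
= (32 - 8k - 120n + 426kn - 228k^2 - 378k^2n + 252k^3 - 32n^2 + 56kn^2)(-9 - 4k)    [combine like terms]
= -288 - 128k + 72k + 32k^2 + 1080n + 480kn - 3834kn - 1704k^2n + 2052k^2 + 912k^3 + 3402k^2n + 1512k^3n - 2268k^3 - 1008k^4 + 288n^2 + 128kn^2 - 504kn^2 - 224k^2n^2    [distributive law]
= -288 - 56k + 2084k^2 + 1080n - 3354kn + 1698k^2n - 1356k^3 + 1512k^3n - 1008k^4 + 288n^2 - 376kn^2 - 224k^2n^2    [combine like terms]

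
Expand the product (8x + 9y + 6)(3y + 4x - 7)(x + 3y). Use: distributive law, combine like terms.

156x^2y + 207xy^2 + 32x^3 - 32x^2 - 141xy + 81y^3 - 135y^2 - 42x - 126y

(8x + 9y + 6)(3y + 4x - 7)(x + 3y)
= (24xy + 32x^2 - 56x + 27y^2 + 36xy - 63y + 18y + 24x - 42)(x + 3y)    [distributive law]
= (60xy + 32x^2 - 32x + 27y^2 - 45y - 42)(x + 3y)    [combine like terms]
= 60x^2y + 180xy^2 + 32x^3 + 96x^2y - 32x^2 - 96xy + 27xy^2 + 81y^3 - 45xy - 135y^2 - 42x - 126y    [distributive law]
= 156x^2y + 207xy^2 + 32x^3 - 32x^2 - 141xy + 81y^3 - 135y^2 - 42x - 126y    [combine like terms]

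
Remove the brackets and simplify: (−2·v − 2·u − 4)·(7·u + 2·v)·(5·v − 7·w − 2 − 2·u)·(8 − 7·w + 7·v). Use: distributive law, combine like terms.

−1272·u·v^2 + 1456·u·v^2·w − 574·u·v^3 + 2996·u·v·w − 882·u·v·w^2 − 312·u·v + 316·u^2·v + 924·u^2·v·w − 238·u^2·v^2 − 384·v^3 + 336·v^3·w − 140·v^4 + 840·v^2·w − 196·v^2·w^2 − 144·v^2 + 196·u^2·w − 686·u^2·w^2 + 672·u^2 + 224·u^3 − 196·u^3·w + 196·u^3·v + 1176·u·w − 1372·u·w^2 + 448·u + 336·v·w − 392·v·w^2 + 128·v

(−2·v − 2·u − 4)·(7·u + 2·v)·(5·v − 7·w − 2 − 2·u)·(8 − 7·w + 7·v)
= (−14·u·v − 4·v^2 − 14·u^2 − 4·u·v − 28·u − 8·v)·(5·v − 7·w − 2 − 2·u)·(8 − 7·w + 7·v)    [distributive law]
= (−18·u·v − 4·v^2 − 14·u^2 − 28·u − 8·v)·(5·v − 7·w − 2 − 2·u)·(8 − 7·w + 7·v)    [combine like terms]
= (−90·u·v^2 + 126·u·v·w + 36·u·v + 36·u^2·v − 20·v^3 + 28·v^2·w + 8·v^2 + 8·u·v^2 − 70·u^2·v + 98·u^2·w + 28·u^2 + 28·u^3 − 140·u·v + 196·u·w + 56·u + 56·u^2 − 40·v^2 + 56·v·w + 16·v + 16·u·v)·(8 − 7·w + 7·v)    [distributive law]
= (−82·u·v^2 + 126·u·v·w − 88·u·v − 34·u^2·v − 20·v^3 + 28·v^2·w − 32·v^2 + 98·u^2·w + 84·u^2 + 28·u^3 + 196·u·w + 56·u + 56·v·w + 16·v)·(8 − 7·w + 7·v)    [combine like terms]
= −656·u·v^2 + 574·u·v^2·w − 574·u·v^3 + 1008·u·v·w − 882·u·v·w^2 + 882·u·v^2·w − 704·u·v + 616·u·v·w − 616·u·v^2 − 272·u^2·v + 238·u^2·v·w − 238·u^2·v^2 − 160·v^3 + 140·v^3·w − 140·v^4 + 224·v^2·w − 196·v^2·w^2 + 196·v^3·w − 256·v^2 + 224·v^2·w − 224·v^3 + 784·u^2·w − 686·u^2·w^2 + 686·u^2·v·w + 672·u^2 − 588·u^2·w + 588·u^2·v + 224·u^3 − 196·u^3·w + 196·u^3·v + 1568·u·w − 1372·u·w^2 + 1372·u·v·w + 448·u − 392·u·w + 392·u·v + 448·v·w − 392·v·w^2 + 392·v^2·w + 128·v − 112·v·w + 112·v^2    [distributive law]
= −1272·u·v^2 + 1456·u·v^2·w − 574·u·v^3 + 2996·u·v·w − 882·u·v·w^2 − 312·u·v + 316·u^2·v + 924·u^2·v·w − 238·u^2·v^2 − 384·v^3 + 336·v^3·w − 140·v^4 + 840·v^2·w − 196·v^2·w^2 − 144·v^2 + 196·u^2·w − 686·u^2·w^2 + 672·u^2 + 224·u^3 − 196·u^3·w + 196·u^3·v + 1176·u·w − 1372·u·w^2 + 448·u + 336·v·w − 392·v·w^2 + 128·v    [combine like terms]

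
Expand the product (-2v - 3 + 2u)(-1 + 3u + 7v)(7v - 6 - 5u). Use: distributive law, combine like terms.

-49v^2 + 135v - 30uv + 126uv^2 + 2u^2v - 98v^3 - 18 + 51u + 19u^2 - 30u^3

(-2v - 3 + 2u)(-1 + 3u + 7v)(7v - 6 - 5u)
= (2v - 6uv - 14v^2 + 3 - 9u - 21v - 2u + 6u^2 + 14uv)(7v - 6 - 5u)    [distributive law]
= (-19v + 8uv - 14v^2 + 3 - 11u + 6u^2)(7v - 6 - 5u)    [combine like terms]
= -133v^2 + 114v + 95uv + 56uv^2 - 48uv - 40u^2v - 98v^3 + 84v^2 + 70uv^2 + 21v - 18 - 15u - 77uv + 66u + 55u^2 + 42u^2v - 36u^2 - 30u^3    [distributive law]
= -49v^2 + 135v - 30uv + 126uv^2 + 2u^2v - 98v^3 - 18 + 51u + 19u^2 - 30u^3    [combine like terms]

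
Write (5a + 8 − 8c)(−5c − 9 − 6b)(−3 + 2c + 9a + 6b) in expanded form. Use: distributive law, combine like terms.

(5a + 8 − 8c)(−5c − 9 − 6b)(−3 + 2c + 9a + 6b)
= (−25ac − 45a − 30ab − 40c − 72 − 48b + 40c^2 + 72c + 48bc)(−3 + 2c + 9a + 6b)    [distributive law]
= (−25ac − 45a − 30ab + 32c − 72 − 48b + 40c^2 + 48bc)(−3 + 2c + 9a + 6b)    [combine like terms]
= 75ac − 50ac^2 − 225a^2c − 150abc + 135a − 90ac − 405a^2 − 270ab + 90ab − 60abc − 270a^2b − 180ab^2 − 96c + 64c^2 + 288ac + 192bc + 216 − 144c − 648a − 432b + 144b − 96bc − 432ab − 288b^2 − 120c^2 + 80c^3 + 360ac^2 + 240bc^2 − 144bc + 96bc^2 + 432abc + 288b^2c    [distributive law]
= 273ac + 310ac^2 − 225a^2c + 222abc − 513a − 405a^2 − 612ab − 270a^2b − 180ab^2 − 240c − 56c^2 − 48bc + 216 − 288b − 288b^2 + 80c^3 + 336bc^2 + 288b^2c    [combine like terms]

273ac + 310ac^2 − 225a^2c + 222abc − 513a − 405a^2 − 612ab − 270a^2b − 180ab^2 − 240c − 56c^2 − 48bc + 216 − 288b − 288b^2 + 80c^3 + 336bc^2 + 288b^2c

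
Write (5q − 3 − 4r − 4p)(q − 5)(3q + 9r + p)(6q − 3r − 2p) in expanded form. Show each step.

(5q − 3 − 4r − 4p)(q − 5)(3q + 9r + p)(6q − 3r − 2p)
= (5q² − 25q − 3q + 15 − 4qr + 20r − 4pq + 20p)(3q + 9r + p)(6q − 3r − 2p)    [distributive law]
= (5q² − 28q + 15 − 4qr + 20r − 4pq + 20p)(3q + 9r + p)(6q − 3r − 2p)    [combine like terms]
= (15q³ + 45q²r + 5pq² − 84q² − 252qr − 28pq + 45q + 135r + 15p − 12q²r − 36qr² − 4pqr + 60qr + 180r² + 20pr − 12pq² − 36pqr − 4p²q + 60pq + 180pr + 20p²)(6q − 3r − 2p)    [distributive law]
= (15q³ + 33q²r − 7pq² − 84q² − 192qr + 32pq + 45q + 135r + 15p − 36qr² − 40pqr + 180r² + 200pr − 4p²q + 20p²)(6q − 3r − 2p)    [combine like terms]
= 90q⁴ − 45q³r − 30pq³ + 198q³r − 99q²r² − 66pq²r − 42pq³ + 21pq²r + 14p²q² − 504q³ + 252q²r + 168pq² − 1152q²r + 576qr² + 384pqr + 192pq² − 96pqr − 64p²q + 270q² − 135qr − 90pq + 810qr − 405r² − 270pr + 90pq − 45pr − 30p² − 216q²r² + 108qr³ + 72pqr² − 240pq²r + 120pqr² + 80p²qr + 1080qr² − 540r³ − 360pr² + 1200pqr − 600pr² − 400p²r − 24p²q² + 12p²qr + 8p³q + 120p²q − 60p²r − 40p³    [distributive law]
= 90q⁴ + 153q³r − 72pq³ − 315q²r² − 285pq²r − 10p²q² − 504q³ − 900q²r + 360pq² + 1656qr² + 1488pqr + 56p²q + 270q² + 675qr − 405r² − 315pr − 30p² + 108qr³ + 192pqr² + 92p²qr − 540r³ − 960pr² − 460p²r + 8p³q − 40p³    [combine like terms]

90q⁴ + 153q³r − 72pq³ − 315q²r² − 285pq²r − 10p²q² − 504q³ − 900q²r + 360pq² + 1656qr² + 1488pqr + 56p²q + 270q² + 675qr − 405r² − 315pr − 30p² + 108qr³ + 192pqr² + 92p²qr − 540r³ − 960pr² − 460p²r + 8p³q − 40p³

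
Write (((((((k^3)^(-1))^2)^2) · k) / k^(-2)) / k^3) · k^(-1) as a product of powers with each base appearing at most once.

k^(-13)

(((((((k^3)^(-1))^2)^2) · k) / k^(-2)) / k^3) · k^(-1)
= ((((((k^3)^(-1))^4) · k) / k^(-2)) / k^3) · k^(-1)    [power of a power]
= (((((k^3)^(-4)) · k) / k^(-2)) / k^3) · k^(-1)    [power of a power]
= (((k^(-12) · k) / k^(-2)) / k^3) · k^(-1)    [power of a power]
= ((k^(-11) / k^(-2)) / k^3) · k^(-1)    [product of powers]
= (k^(-9) / k^3) · k^(-1)    [quotient of powers]
= k^(-12) · k^(-1)    [quotient of powers]
= k^(-13)    [product of powers]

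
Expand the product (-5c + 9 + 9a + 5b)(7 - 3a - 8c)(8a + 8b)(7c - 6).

-7912ac^2 + 8664ac - 7912bc^2 + 8664bc - 3192a^2c^2 + 4752a^2c - 5432abc^2 + 8632abc + 2240ac^3 + 2240bc^3 - 3024a - 3024b - 1728a^2 - 3408ab - 1512a^3c + 1296a^3 - 2352a^2bc + 2016a^2b + 3880b^2c - 1680b^2 - 840ab^2c + 720ab^2 - 2240b^2c^2

(-5c + 9 + 9a + 5b)(7 - 3a - 8c)(8a + 8b)(7c - 6)
= (-35c + 15ac + 40c^2 + 63 - 27a - 72c + 63a - 27a^2 - 72ac + 35b - 15ab - 40bc)(8a + 8b)(7c - 6)    [distributive law]
= (-107c - 57ac + 40c^2 + 63 + 36a - 27a^2 + 35b - 15ab - 40bc)(8a + 8b)(7c - 6)    [combine like terms]
= (-856ac - 856bc - 456a^2c - 456abc + 320ac^2 + 320bc^2 + 504a + 504b + 288a^2 + 288ab - 216a^3 - 216a^2b + 280ab + 280b^2 - 120a^2b - 120ab^2 - 320abc - 320b^2c)(7c - 6)    [distributive law]
= (-856ac - 856bc - 456a^2c - 776abc + 320ac^2 + 320bc^2 + 504a + 504b + 288a^2 + 568ab - 216a^3 - 336a^2b + 280b^2 - 120ab^2 - 320b^2c)(7c - 6)    [combine like terms]
= -5992ac^2 + 5136ac - 5992bc^2 + 5136bc - 3192a^2c^2 + 2736a^2c - 5432abc^2 + 4656abc + 2240ac^3 - 1920ac^2 + 2240bc^3 - 1920bc^2 + 3528ac - 3024a + 3528bc - 3024b + 2016a^2c - 1728a^2 + 3976abc - 3408ab - 1512a^3c + 1296a^3 - 2352a^2bc + 2016a^2b + 1960b^2c - 1680b^2 - 840ab^2c + 720ab^2 - 2240b^2c^2 + 1920b^2c    [distributive law]
= -7912ac^2 + 8664ac - 7912bc^2 + 8664bc - 3192a^2c^2 + 4752a^2c - 5432abc^2 + 8632abc + 2240ac^3 + 2240bc^3 - 3024a - 3024b - 1728a^2 - 3408ab - 1512a^3c + 1296a^3 - 2352a^2bc + 2016a^2b + 3880b^2c - 1680b^2 - 840ab^2c + 720ab^2 - 2240b^2c^2    [combine like terms]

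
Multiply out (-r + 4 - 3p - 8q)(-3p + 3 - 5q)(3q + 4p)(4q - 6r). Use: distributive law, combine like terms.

(-r + 4 - 3p - 8q)(-3p + 3 - 5q)(3q + 4p)(4q - 6r)
= (3pr - 3r + 5qr - 12p + 12 - 20q + 9p² - 9p + 15pq + 24pq - 24q + 40q²)(3q + 4p)(4q - 6r)    [distributive law]
= (3pr - 3r + 5qr - 21p + 12 - 44q + 9p² + 39pq + 40q²)(3q + 4p)(4q - 6r)    [combine like terms]
= (9pqr + 12p²r - 9qr - 12pr + 15q²r + 20pqr - 63pq - 84p² + 36q + 48p - 132q² - 176pq + 27p²q + 36p³ + 117pq² + 156p²q + 120q³ + 160pq²)(4q - 6r)    [distributive law]
= (29pqr + 12p²r - 9qr - 12pr + 15q²r - 239pq - 84p² + 36q + 48p - 132q² + 183p²q + 36p³ + 277pq² + 120q³)(4q - 6r)    [combine like terms]
= 116pq²r - 174pqr² + 48p²qr - 72p²r² - 36q²r + 54qr² - 48pqr + 72pr² + 60q³r - 90q²r² - 956pq² + 1434pqr - 336p²q + 504p²r + 144q² - 216qr + 192pq - 288pr - 528q³ + 792q²r + 732p²q² - 1098p²qr + 144p³q - 216p³r + 1108pq³ - 1662pq²r + 480q⁴ - 720q³r    [distributive law]
= -1546pq²r - 174pqr² - 1050p²qr - 72p²r² + 756q²r + 54qr² + 1386pqr + 72pr² - 660q³r - 90q²r² - 956pq² - 336p²q + 504p²r + 144q² - 216qr + 192pq - 288pr - 528q³ + 732p²q² + 144p³q - 216p³r + 1108pq³ + 480q⁴    [combine like terms]

-1546pq²r - 174pqr² - 1050p²qr - 72p²r² + 756q²r + 54qr² + 1386pqr + 72pr² - 660q³r - 90q²r² - 956pq² - 336p²q + 504p²r + 144q² - 216qr + 192pq - 288pr - 528q³ + 732p²q² + 144p³q - 216p³r + 1108pq³ + 480q⁴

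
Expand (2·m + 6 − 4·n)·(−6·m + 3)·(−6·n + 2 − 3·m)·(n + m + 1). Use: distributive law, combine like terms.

330·m^2·n + 102·m^3 − 48·m^2 + 36·m^3·n + 36·m^4 + 192·m·n^2 + 18·m·n − 78·m − 60·n^2 − 96·n + 36 − 144·m·n^3 − 144·m^2·n^2 + 72·n^3

(2·m + 6 − 4·n)·(−6·m + 3)·(−6·n + 2 − 3·m)·(n + m + 1)
= (−12·m^2 + 6·m − 36·m + 18 + 24·m·n − 12·n)·(−6·n + 2 − 3·m)·(n + m + 1)    [distributive law]
= (−12·m^2 − 30·m + 18 + 24·m·n − 12·n)·(−6·n + 2 − 3·m)·(n + m + 1)    [combine like terms]
= (72·m^2·n − 24·m^2 + 36·m^3 + 180·m·n − 60·m + 90·m^2 − 108·n + 36 − 54·m − 144·m·n^2 + 48·m·n − 72·m^2·n + 72·n^2 − 24·n + 36·m·n)·(n + m + 1)    [distributive law]
= (66·m^2 + 36·m^3 + 264·m·n − 114·m − 132·n + 36 − 144·m·n^2 + 72·n^2)·(n + m + 1)    [combine like terms]
= 66·m^2·n + 66·m^3 + 66·m^2 + 36·m^3·n + 36·m^4 + 36·m^3 + 264·m·n^2 + 264·m^2·n + 264·m·n − 114·m·n − 114·m^2 − 114·m − 132·n^2 − 132·m·n − 132·n + 36·n + 36·m + 36 − 144·m·n^3 − 144·m^2·n^2 − 144·m·n^2 + 72·n^3 + 72·m·n^2 + 72·n^2    [distributive law]
= 330·m^2·n + 102·m^3 − 48·m^2 + 36·m^3·n + 36·m^4 + 192·m·n^2 + 18·m·n − 78·m − 60·n^2 − 96·n + 36 − 144·m·n^3 − 144·m^2·n^2 + 72·n^3    [combine like terms]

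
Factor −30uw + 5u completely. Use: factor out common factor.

−30uw + 5u
= 5(−6uw + u)    [factor out 5]
= 5u(−6w + 1)    [factor out u]

5u(−6w + 1)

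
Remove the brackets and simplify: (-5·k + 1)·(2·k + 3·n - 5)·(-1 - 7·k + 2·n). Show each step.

(-5·k + 1)·(2·k + 3·n - 5)·(-1 - 7·k + 2·n)
= (-10·k^2 - 15·k·n + 25·k + 2·k + 3·n - 5)·(-1 - 7·k + 2·n)    [distributive law]
= (-10·k^2 - 15·k·n + 27·k + 3·n - 5)·(-1 - 7·k + 2·n)    [combine like terms]
= 10·k^2 + 70·k^3 - 20·k^2·n + 15·k·n + 105·k^2·n - 30·k·n^2 - 27·k - 189·k^2 + 54·k·n - 3·n - 21·k·n + 6·n^2 + 5 + 35·k - 10·n    [distributive law]
= -179·k^2 + 70·k^3 + 85·k^2·n + 48·k·n - 30·k·n^2 + 8·k - 13·n + 6·n^2 + 5    [combine like terms]

-179·k^2 + 70·k^3 + 85·k^2·n + 48·k·n - 30·k·n^2 + 8·k - 13·n + 6·n^2 + 5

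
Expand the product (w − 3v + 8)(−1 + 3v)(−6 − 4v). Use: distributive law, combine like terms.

(w − 3v + 8)(−1 + 3v)(−6 − 4v)
= (−w + 3vw + 3v − 9v² − 8 + 24v)(−6 − 4v)    [distributive law]
= (−w + 3vw + 27v − 9v² − 8)(−6 − 4v)    [combine like terms]
= 6w + 4vw − 18vw − 12v²w − 162v − 108v² + 54v² + 36v³ + 48 + 32v    [distributive law]
= 6w − 14vw − 12v²w − 130v − 54v² + 36v³ + 48    [combine like terms]

6w − 14vw − 12v²w − 130v − 54v² + 36v³ + 48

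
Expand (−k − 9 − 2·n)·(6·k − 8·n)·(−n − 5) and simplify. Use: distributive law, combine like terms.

6·k^2·n + 30·k^2 + 4·k·n^2 + 74·k·n + 270·k − 152·n^2 − 360·n − 16·n^3

(−k − 9 − 2·n)·(6·k − 8·n)·(−n − 5)
= (−6·k^2 + 8·k·n − 54·k + 72·n − 12·k·n + 16·n^2)·(−n − 5)    [distributive law]
= (−6·k^2 − 4·k·n − 54·k + 72·n + 16·n^2)·(−n − 5)    [combine like terms]
= 6·k^2·n + 30·k^2 + 4·k·n^2 + 20·k·n + 54·k·n + 270·k − 72·n^2 − 360·n − 16·n^3 − 80·n^2    [distributive law]
= 6·k^2·n + 30·k^2 + 4·k·n^2 + 74·k·n + 270·k − 152·n^2 − 360·n − 16·n^3    [combine like terms]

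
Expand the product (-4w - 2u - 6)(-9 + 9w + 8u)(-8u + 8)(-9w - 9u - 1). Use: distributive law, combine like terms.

(-4w - 2u - 6)(-9 + 9w + 8u)(-8u + 8)(-9w - 9u - 1)
= (36w - 36w^2 - 32uw + 18u - 18uw - 16u^2 + 54 - 54w - 48u)(-8u + 8)(-9w - 9u - 1)    [distributive law]
= (-18w - 36w^2 - 50uw - 30u - 16u^2 + 54)(-8u + 8)(-9w - 9u - 1)    [combine like terms]
= (144uw - 144w + 288uw^2 - 288w^2 + 400u^2w - 400uw + 240u^2 - 240u + 128u^3 - 128u^2 - 432u + 432)(-9w - 9u - 1)    [distributive law]
= (-256uw - 144w + 288uw^2 - 288w^2 + 400u^2w + 112u^2 - 672u + 128u^3 + 432)(-9w - 9u - 1)    [combine like terms]
= 2304uw^2 + 2304u^2w + 256uw + 1296w^2 + 1296uw + 144w - 2592uw^3 - 2592u^2w^2 - 288uw^2 + 2592w^3 + 2592uw^2 + 288w^2 - 3600u^2w^2 - 3600u^3w - 400u^2w - 1008u^2w - 1008u^3 - 112u^2 + 6048uw + 6048u^2 + 672u - 1152u^3w - 1152u^4 - 128u^3 - 3888w - 3888u - 432    [distributive law]
= 4608uw^2 + 896u^2w + 7600uw + 1584w^2 - 3744w - 2592uw^3 - 6192u^2w^2 + 2592w^3 - 4752u^3w - 1136u^3 + 5936u^2 - 3216u - 1152u^4 - 432    [combine like terms]

4608uw^2 + 896u^2w + 7600uw + 1584w^2 - 3744w - 2592uw^3 - 6192u^2w^2 + 2592w^3 - 4752u^3w - 1136u^3 + 5936u^2 - 3216u - 1152u^4 - 432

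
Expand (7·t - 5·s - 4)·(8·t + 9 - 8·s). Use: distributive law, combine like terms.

(7·t - 5·s - 4)·(8·t + 9 - 8·s)
= 56·t^2 + 63·t - 56·s·t - 40·s·t - 45·s + 40·s^2 - 32·t - 36 + 32·s    [distributive law]
= 56·t^2 + 31·t - 96·s·t - 13·s + 40·s^2 - 36    [combine like terms]

56·t^2 + 31·t - 96·s·t - 13·s + 40·s^2 - 36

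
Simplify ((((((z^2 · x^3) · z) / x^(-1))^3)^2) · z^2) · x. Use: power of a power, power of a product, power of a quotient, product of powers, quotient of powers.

((((((z^2 · x^3) · z) / x^(-1))^3)^2) · z^2) · x
= (((((z^2 · x^3) · z) / x^(-1))^6) · z^2) · x    [power of a power]
= (((((z^2 · x^3) · z)^6) / ((x^(-1))^6)) · z^2) · x    [power of a quotient]
= (((((z^2 · x^3)^6) · (z^6)) / ((x^(-1))^6)) · z^2) · x    [power of a product]
= ((((((z^2)^6) · ((x^3)^6)) · (z^6)) / ((x^(-1))^6)) · z^2) · x    [power of a product]
= ((((z^12 · ((x^3)^6)) · (z^6)) / ((x^(-1))^6)) · z^2) · x    [power of a power]
= ((((z^12 · x^18) · (z^6)) / ((x^(-1))^6)) · z^2) · x    [power of a power]
= ((((z^12 · x^18) · z^6) / x^(-6)) · z^2) · x    [power of a power]
= x^25z^20    [quotient of powers; product of powers]

x^25z^20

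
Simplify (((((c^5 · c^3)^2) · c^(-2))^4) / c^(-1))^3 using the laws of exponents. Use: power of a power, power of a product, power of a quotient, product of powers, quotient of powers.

c^171

(((((c^5 · c^3)^2) · c^(-2))^4) / c^(-1))^3
= (((((c^5 · c^3)^2) · c^(-2))^4)^3) / ((c^(-1))^3)    [power of a quotient]
= ((((c^5 · c^3)^2) · c^(-2))^12) / ((c^(-1))^3)    [power of a power]
= ((((c^5 · c^3)^2)^12) · ((c^(-2))^12)) / ((c^(-1))^3)    [power of a product]
= (((c^5 · c^3)^24) · ((c^(-2))^12)) / ((c^(-1))^3)    [power of a power]
= ((((c^5)^24) · ((c^3)^24)) · ((c^(-2))^12)) / ((c^(-1))^3)    [power of a product]
= ((c^120 · ((c^3)^24)) · ((c^(-2))^12)) / ((c^(-1))^3)    [power of a power]
= ((c^120 · c^72) · ((c^(-2))^12)) / ((c^(-1))^3)    [power of a power]
= (c^192 · ((c^(-2))^12)) / ((c^(-1))^3)    [product of powers]
= (c^192 · c^(-24)) / ((c^(-1))^3)    [power of a power]
= c^168 / ((c^(-1))^3)    [product of powers]
= c^168 / c^(-3)    [power of a power]
= c^171    [quotient of powers]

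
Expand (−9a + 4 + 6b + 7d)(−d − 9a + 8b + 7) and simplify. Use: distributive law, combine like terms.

−54ad + 81a^2 − 126ab − 99a + 45d + 74b + 28 + 50bd + 48b^2 − 7d^2

(−9a + 4 + 6b + 7d)(−d − 9a + 8b + 7)
= 9ad + 81a^2 − 72ab − 63a − 4d − 36a + 32b + 28 − 6bd − 54ab + 48b^2 + 42b − 7d^2 − 63ad + 56bd + 49d    [distributive law]
= −54ad + 81a^2 − 126ab − 99a + 45d + 74b + 28 + 50bd + 48b^2 − 7d^2    [combine like terms]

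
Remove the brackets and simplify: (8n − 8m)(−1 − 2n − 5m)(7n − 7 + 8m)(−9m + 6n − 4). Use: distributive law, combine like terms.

1640mn^2 + 784n^3 + 112n^2 − 1480mn − 224n − 3088m^2n − 768mn^3 − 672n^4 + 3192m^2n^2 + 1128m^3n + 1368m^2 + 224m + 664m^3 − 2880m^4

(8n − 8m)(−1 − 2n − 5m)(7n − 7 + 8m)(−9m + 6n − 4)
= (−8n − 16n^2 − 40mn + 8m + 16mn + 40m^2)(7n − 7 + 8m)(−9m + 6n − 4)    [distributive law]
= (−8n − 16n^2 − 24mn + 8m + 40m^2)(7n − 7 + 8m)(−9m + 6n − 4)    [combine like terms]
= (−56n^2 + 56n − 64mn − 112n^3 + 112n^2 − 128mn^2 − 168mn^2 + 168mn − 192m^2n + 56mn − 56m + 64m^2 + 280m^2n − 280m^2 + 320m^3)(−9m + 6n − 4)    [distributive law]
= (56n^2 + 56n + 160mn − 112n^3 − 296mn^2 + 88m^2n − 56m − 216m^2 + 320m^3)(−9m + 6n − 4)    [combine like terms]
= −504mn^2 + 336n^3 − 224n^2 − 504mn + 336n^2 − 224n − 1440m^2n + 960mn^2 − 640mn + 1008mn^3 − 672n^4 + 448n^3 + 2664m^2n^2 − 1776mn^3 + 1184mn^2 − 792m^3n + 528m^2n^2 − 352m^2n + 504m^2 − 336mn + 224m + 1944m^3 − 1296m^2n + 864m^2 − 2880m^4 + 1920m^3n − 1280m^3    [distributive law]
= 1640mn^2 + 784n^3 + 112n^2 − 1480mn − 224n − 3088m^2n − 768mn^3 − 672n^4 + 3192m^2n^2 + 1128m^3n + 1368m^2 + 224m + 664m^3 − 2880m^4    [combine like terms]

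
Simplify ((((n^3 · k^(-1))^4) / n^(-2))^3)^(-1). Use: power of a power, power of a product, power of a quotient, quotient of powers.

k^12·n^(-42)

((((n^3 · k^(-1))^4) / n^(-2))^3)^(-1)
= (((n^3 · k^(-1))^4) / n^(-2))^(-3)    [power of a power]
= (((n^3 · k^(-1))^4)^(-3)) / ((n^(-2))^(-3))    [power of a quotient]
= ((n^3 · k^(-1))^(-12)) / ((n^(-2))^(-3))    [power of a power]
= (((n^3)^(-12)) · ((k^(-1))^(-12))) / ((n^(-2))^(-3))    [power of a product]
= (n^(-36) · ((k^(-1))^(-12))) / ((n^(-2))^(-3))    [power of a power]
= (n^(-36) · k^12) / ((n^(-2))^(-3))    [power of a power]
= (n^(-36) · k^12) / n^6    [power of a power]
= k^12·n^(-42)    [quotient of powers]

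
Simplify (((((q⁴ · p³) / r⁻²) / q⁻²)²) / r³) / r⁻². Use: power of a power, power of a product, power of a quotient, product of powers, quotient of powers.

p⁶q¹²r³

(((((q⁴ · p³) / r⁻²) / q⁻²)²) / r³) / r⁻²
= (((((q⁴ · p³) / r⁻²)²) / ((q⁻²)²)) / r³) / r⁻²    [power of a quotient]
= (((((q⁴ · p³)²) / ((r⁻²)²)) / ((q⁻²)²)) / r³) / r⁻²    [power of a quotient]
= ((((((q⁴)²) · ((p³)²)) / ((r⁻²)²)) / ((q⁻²)²)) / r³) / r⁻²    [power of a product]
= ((((q⁸ · ((p³)²)) / ((r⁻²)²)) / ((q⁻²)²)) / r³) / r⁻²    [power of a power]
= ((((q⁸ · p⁶) / ((r⁻²)²)) / ((q⁻²)²)) / r³) / r⁻²    [power of a power]
= ((((q⁸ · p⁶) / r⁻⁴) / ((q⁻²)²)) / r³) / r⁻²    [power of a power]
= ((((q⁸ · p⁶) / r⁻⁴) / q⁻⁴) / r³) / r⁻²    [power of a power]
= p⁶q¹²r³    [quotient of powers; product of powers]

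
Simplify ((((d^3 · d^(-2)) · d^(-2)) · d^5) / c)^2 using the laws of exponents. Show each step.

((((d^3 · d^(-2)) · d^(-2)) · d^5) / c)^2
= ((((d^3 · d^(-2)) · d^(-2)) · d^5)^2) / (c^2)    [power of a quotient]
= ((((d^3 · d^(-2)) · d^(-2))^2) · ((d^5)^2)) / (c^2)    [power of a product]
= ((((d^3 · d^(-2))^2) · ((d^(-2))^2)) · ((d^5)^2)) / (c^2)    [power of a product]
= (((((d^3)^2) · ((d^(-2))^2)) · ((d^(-2))^2)) · ((d^5)^2)) / (c^2)    [power of a product]
= (((d^6 · ((d^(-2))^2)) · ((d^(-2))^2)) · ((d^5)^2)) / (c^2)    [power of a power]
= (((d^6 · d^(-4)) · ((d^(-2))^2)) · ((d^5)^2)) / (c^2)    [power of a power]
= ((d^2 · ((d^(-2))^2)) · ((d^5)^2)) / (c^2)    [product of powers]
= ((d^2 · d^(-4)) · ((d^5)^2)) / (c^2)    [power of a power]
= (d^(-2) · ((d^5)^2)) / (c^2)    [product of powers]
= (d^(-2) · d^10) / (c^2)    [power of a power]
= d^8 / (c^2)    [product of powers]
= c^(-2)d^8    [quotient of powers]

c^(-2)d^8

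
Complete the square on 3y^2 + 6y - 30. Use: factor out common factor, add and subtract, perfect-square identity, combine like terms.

3y^2 + 6y - 30
= 3(y^2 + 2y) - 30    [factor out 3 from the y-terms]
= 3(y^2 + 2y + 1 - 1) - 30    [add and subtract 1 inside the bracket]
= 3(y + 1)^2 - 3 - 30    [perfect-square identity]
= 3(y + 1)^2 - 33    [combine constants]

3(y + 1)^2 - 33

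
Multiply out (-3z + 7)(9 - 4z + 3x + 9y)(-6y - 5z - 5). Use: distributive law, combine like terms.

(-3z + 7)(9 - 4z + 3x + 9y)(-6y - 5z - 5)
= (-27z + 12z^2 - 9xz - 27yz + 63 - 28z + 21x + 63y)(-6y - 5z - 5)    [distributive law]
= (-55z + 12z^2 - 9xz - 27yz + 63 + 21x + 63y)(-6y - 5z - 5)    [combine like terms]
= 330yz + 275z^2 + 275z - 72yz^2 - 60z^3 - 60z^2 + 54xyz + 45xz^2 + 45xz + 162y^2z + 135yz^2 + 135yz - 378y - 315z - 315 - 126xy - 105xz - 105x - 378y^2 - 315yz - 315y    [distributive law]
= 150yz + 215z^2 - 40z + 63yz^2 - 60z^3 + 54xyz + 45xz^2 - 60xz + 162y^2z - 693y - 315 - 126xy - 105x - 378y^2    [combine like terms]

150yz + 215z^2 - 40z + 63yz^2 - 60z^3 + 54xyz + 45xz^2 - 60xz + 162y^2z - 693y - 315 - 126xy - 105x - 378y^2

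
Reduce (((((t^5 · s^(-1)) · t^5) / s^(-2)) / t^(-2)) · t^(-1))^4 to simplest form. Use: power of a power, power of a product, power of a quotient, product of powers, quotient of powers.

(((((t^5 · s^(-1)) · t^5) / s^(-2)) / t^(-2)) · t^(-1))^4
= (((((t^5 · s^(-1)) · t^5) / s^(-2)) / t^(-2))^4) · ((t^(-1))^4)    [power of a product]
= (((((t^5 · s^(-1)) · t^5) / s^(-2))^4) / ((t^(-2))^4)) · ((t^(-1))^4)    [power of a quotient]
= (((((t^5 · s^(-1)) · t^5)^4) / ((s^(-2))^4)) / ((t^(-2))^4)) · ((t^(-1))^4)    [power of a quotient]
= (((((t^5 · s^(-1))^4) · ((t^5)^4)) / ((s^(-2))^4)) / ((t^(-2))^4)) · ((t^(-1))^4)    [power of a product]
= ((((((t^5)^4) · ((s^(-1))^4)) · ((t^5)^4)) / ((s^(-2))^4)) / ((t^(-2))^4)) · ((t^(-1))^4)    [power of a product]
= ((((t^20 · ((s^(-1))^4)) · ((t^5)^4)) / ((s^(-2))^4)) / ((t^(-2))^4)) · ((t^(-1))^4)    [power of a power]
= ((((t^20 · s^(-4)) · ((t^5)^4)) / ((s^(-2))^4)) / ((t^(-2))^4)) · ((t^(-1))^4)    [power of a power]
= ((((t^20 · s^(-4)) · t^20) / ((s^(-2))^4)) / ((t^(-2))^4)) · ((t^(-1))^4)    [power of a power]
= ((((t^20 · s^(-4)) · t^20) / s^(-8)) / ((t^(-2))^4)) · ((t^(-1))^4)    [power of a power]
= ((((t^20 · s^(-4)) · t^20) / s^(-8)) / t^(-8)) · ((t^(-1))^4)    [power of a power]
= ((((t^20 · s^(-4)) · t^20) / s^(-8)) / t^(-8)) · t^(-4)    [power of a power]
= s^4·t^44    [quotient of powers; product of powers]

s^4·t^44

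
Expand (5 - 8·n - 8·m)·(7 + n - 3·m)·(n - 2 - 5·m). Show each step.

(5 - 8·n - 8·m)·(7 + n - 3·m)·(n - 2 - 5·m)
= (35 + 5·n - 15·m - 56·n - 8·n² + 24·m·n - 56·m - 8·m·n + 24·m²)·(n - 2 - 5·m)    [distributive law]
= (35 - 51·n - 71·m - 8·n² + 16·m·n + 24·m²)·(n - 2 - 5·m)    [combine like terms]
= 35·n - 70 - 175·m - 51·n² + 102·n + 255·m·n - 71·m·n + 142·m + 355·m² - 8·n³ + 16·n² + 40·m·n² + 16·m·n² - 32·m·n - 80·m²·n + 24·m²·n - 48·m² - 120·m³    [distributive law]
= 137·n - 70 - 33·m - 35·n² + 152·m·n + 307·m² - 8·n³ + 56·m·n² - 56·m²·n - 120·m³    [combine like terms]

137·n - 70 - 33·m - 35·n² + 152·m·n + 307·m² - 8·n³ + 56·m·n² - 56·m²·n - 120·m³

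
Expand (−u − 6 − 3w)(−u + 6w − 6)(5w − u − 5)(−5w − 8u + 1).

(−u − 6 − 3w)(−u + 6w − 6)(5w − u − 5)(−5w − 8u + 1)
= (u^2 − 6uw + 6u + 6u − 36w + 36 + 3uw − 18w^2 + 18w)(5w − u − 5)(−5w − 8u + 1)    [distributive law]
= (u^2 − 3uw + 12u − 18w + 36 − 18w^2)(5w − u − 5)(−5w − 8u + 1)    [combine like terms]
= (5u^2w − u^3 − 5u^2 − 15uw^2 + 3u^2w + 15uw + 60uw − 12u^2 − 60u − 90w^2 + 18uw + 90w + 180w − 36u − 180 − 90w^3 + 18uw^2 + 90w^2)(−5w − 8u + 1)    [distributive law]
= (8u^2w − u^3 − 17u^2 + 3uw^2 + 93uw − 96u + 270w − 180 − 90w^3)(−5w − 8u + 1)    [combine like terms]
= −40u^2w^2 − 64u^3w + 8u^2w + 5u^3w + 8u^4 − u^3 + 85u^2w + 136u^3 − 17u^2 − 15uw^3 − 24u^2w^2 + 3uw^2 − 465uw^2 − 744u^2w + 93uw + 480uw + 768u^2 − 96u − 1350w^2 − 2160uw + 270w + 900w + 1440u − 180 + 450w^4 + 720uw^3 − 90w^3    [distributive law]
= −64u^2w^2 − 59u^3w − 651u^2w + 8u^4 + 135u^3 + 751u^2 + 705uw^3 − 462uw^2 − 1587uw + 1344u − 1350w^2 + 1170w − 180 + 450w^4 − 90w^3    [combine like terms]

−64u^2w^2 − 59u^3w − 651u^2w + 8u^4 + 135u^3 + 751u^2 + 705uw^3 − 462uw^2 − 1587uw + 1344u − 1350w^2 + 1170w − 180 + 450w^4 − 90w^3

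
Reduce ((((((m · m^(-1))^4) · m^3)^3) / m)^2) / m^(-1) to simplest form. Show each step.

((((((m · m^(-1))^4) · m^3)^3) / m)^2) / m^(-1)
= ((((((m · m^(-1))^4) · m^3)^3)^2) / (m^2)) / m^(-1)    [power of a quotient]
= (((((m · m^(-1))^4) · m^3)^6) / (m^2)) / m^(-1)    [power of a power]
= (((((m · m^(-1))^4)^6) · ((m^3)^6)) / (m^2)) / m^(-1)    [power of a product]
= ((((m · m^(-1))^24) · ((m^3)^6)) / (m^2)) / m^(-1)    [power of a power]
= ((((m^24) · ((m^(-1))^24)) · ((m^3)^6)) / (m^2)) / m^(-1)    [power of a product]
= (((m^24 · m^(-24)) · ((m^3)^6)) / (m^2)) / m^(-1)    [power of a power]
= ((m^0 · ((m^3)^6)) / (m^2)) / m^(-1)    [product of powers]
= ((m^0 · m^18) / (m^2)) / m^(-1)    [power of a power]
= (m^18 / (m^2)) / m^(-1)    [product of powers]
= m^16 / m^(-1)    [quotient of powers]
= m^17    [quotient of powers]

m^17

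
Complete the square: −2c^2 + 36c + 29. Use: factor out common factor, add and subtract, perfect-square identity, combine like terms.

−2(c − 9)^2 + 191

−2c^2 + 36c + 29
= −2(c^2 − 18c) + 29    [factor out -2 from the c-terms]
= −2(c^2 − 18c + 81 − 81) + 29    [add and subtract 81 inside the bracket]
= −2(c − 9)^2 + 162 + 29    [perfect-square identity]
= −2(c − 9)^2 + 191    [combine constants]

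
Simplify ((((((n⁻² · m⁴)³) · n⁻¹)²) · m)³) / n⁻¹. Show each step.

((((((n⁻² · m⁴)³) · n⁻¹)²) · m)³) / n⁻¹
= ((((((n⁻² · m⁴)³) · n⁻¹)²)³) · (m³)) / n⁻¹    [power of a product]
= (((((n⁻² · m⁴)³) · n⁻¹)⁶) · (m³)) / n⁻¹    [power of a power]
= (((((n⁻² · m⁴)³)⁶) · ((n⁻¹)⁶)) · (m³)) / n⁻¹    [power of a product]
= ((((n⁻² · m⁴)¹⁸) · ((n⁻¹)⁶)) · (m³)) / n⁻¹    [power of a power]
= (((((n⁻²)¹⁸) · ((m⁴)¹⁸)) · ((n⁻¹)⁶)) · (m³)) / n⁻¹    [power of a product]
= (((n⁻³⁶ · ((m⁴)¹⁸)) · ((n⁻¹)⁶)) · (m³)) / n⁻¹    [power of a power]
= (((n⁻³⁶ · m⁷²) · ((n⁻¹)⁶)) · (m³)) / n⁻¹    [power of a power]
= (((n⁻³⁶ · m⁷²) · n⁻⁶) · (m³)) / n⁻¹    [power of a power]
= m⁷⁵n⁻⁴¹    [quotient of powers; product of powers]

m⁷⁵n⁻⁴¹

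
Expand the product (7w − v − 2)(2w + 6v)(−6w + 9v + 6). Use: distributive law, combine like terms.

(7w − v − 2)(2w + 6v)(−6w + 9v + 6)
= (14w^2 + 42vw − 2vw − 6v^2 − 4w − 12v)(−6w + 9v + 6)    [distributive law]
= (14w^2 + 40vw − 6v^2 − 4w − 12v)(−6w + 9v + 6)    [combine like terms]
= −84w^3 + 126vw^2 + 84w^2 − 240vw^2 + 360v^2w + 240vw + 36v^2w − 54v^3 − 36v^2 + 24w^2 − 36vw − 24w + 72vw − 108v^2 − 72v    [distributive law]
= −84w^3 − 114vw^2 + 108w^2 + 396v^2w + 276vw − 54v^3 − 144v^2 − 24w − 72v    [combine like terms]

−84w^3 − 114vw^2 + 108w^2 + 396v^2w + 276vw − 54v^3 − 144v^2 − 24w − 72v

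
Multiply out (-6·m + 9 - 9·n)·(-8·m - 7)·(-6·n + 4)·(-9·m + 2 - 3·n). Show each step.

2592·m³·n - 5364·m²·n + 4752·m²·n² - 1728·m³ + 1464·m² - 4374·m·n + 1134·m·n² + 2028·m + 2016·n - 2646·n² - 504 + 1296·m·n³ + 1134·n³

(-6·m + 9 - 9·n)·(-8·m - 7)·(-6·n + 4)·(-9·m + 2 - 3·n)
= (48·m² + 42·m - 72·m - 63 + 72·m·n + 63·n)·(-6·n + 4)·(-9·m + 2 - 3·n)    [distributive law]
= (48·m² - 30·m - 63 + 72·m·n + 63·n)·(-6·n + 4)·(-9·m + 2 - 3·n)    [combine like terms]
= (-288·m²·n + 192·m² + 180·m·n - 120·m + 378·n - 252 - 432·m·n² + 288·m·n - 378·n² + 252·n)·(-9·m + 2 - 3·n)    [distributive law]
= (-288·m²·n + 192·m² + 468·m·n - 120·m + 630·n - 252 - 432·m·n² - 378·n²)·(-9·m + 2 - 3·n)    [combine like terms]
= 2592·m³·n - 576·m²·n + 864·m²·n² - 1728·m³ + 384·m² - 576·m²·n - 4212·m²·n + 936·m·n - 1404·m·n² + 1080·m² - 240·m + 360·m·n - 5670·m·n + 1260·n - 1890·n² + 2268·m - 504 + 756·n + 3888·m²·n² - 864·m·n² + 1296·m·n³ + 3402·m·n² - 756·n² + 1134·n³    [distributive law]
= 2592·m³·n - 5364·m²·n + 4752·m²·n² - 1728·m³ + 1464·m² - 4374·m·n + 1134·m·n² + 2028·m + 2016·n - 2646·n² - 504 + 1296·m·n³ + 1134·n³    [combine like terms]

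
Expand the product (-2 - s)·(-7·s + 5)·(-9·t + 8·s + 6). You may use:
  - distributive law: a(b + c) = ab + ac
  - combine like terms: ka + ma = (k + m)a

(-2 - s)·(-7·s + 5)·(-9·t + 8·s + 6)
= (14·s - 10 + 7·s^2 - 5·s)·(-9·t + 8·s + 6)    [distributive law]
= (9·s - 10 + 7·s^2)·(-9·t + 8·s + 6)    [combine like terms]
= -81·s·t + 72·s^2 + 54·s + 90·t - 80·s - 60 - 63·s^2·t + 56·s^3 + 42·s^2    [distributive law]
= -81·s·t + 114·s^2 - 26·s + 90·t - 60 - 63·s^2·t + 56·s^3    [combine like terms]

-81·s·t + 114·s^2 - 26·s + 90·t - 60 - 63·s^2·t + 56·s^3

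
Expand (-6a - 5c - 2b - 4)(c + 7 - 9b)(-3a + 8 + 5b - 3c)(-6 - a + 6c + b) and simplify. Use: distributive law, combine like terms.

(-6a - 5c - 2b - 4)(c + 7 - 9b)(-3a + 8 + 5b - 3c)(-6 - a + 6c + b)
= (-6ac - 42a + 54ab - 5c^2 - 35c + 45bc - 2bc - 14b + 18b^2 - 4c - 28 + 36b)(-3a + 8 + 5b - 3c)(-6 - a + 6c + b)    [distributive law]
= (-6ac - 42a + 54ab - 5c^2 - 39c + 43bc + 22b + 18b^2 - 28)(-3a + 8 + 5b - 3c)(-6 - a + 6c + b)    [combine like terms]
= (18a^2c - 48ac - 30abc + 18ac^2 + 126a^2 - 336a - 210ab + 126ac - 162a^2b + 432ab + 270ab^2 - 162abc + 15ac^2 - 40c^2 - 25bc^2 + 15c^3 + 117ac - 312c - 195bc + 117c^2 - 129abc + 344bc + 215b^2c - 129bc^2 - 66ab + 176b + 110b^2 - 66bc - 54ab^2 + 144b^2 + 90b^3 - 54b^2c + 84a - 224 - 140b + 84c)(-6 - a + 6c + b)    [distributive law]
= (18a^2c + 195ac - 321abc + 33ac^2 + 126a^2 - 252a + 156ab - 162a^2b + 216ab^2 + 77c^2 - 154bc^2 + 15c^3 - 228c + 83bc + 161b^2c + 36b + 254b^2 + 90b^3 - 224)(-6 - a + 6c + b)    [combine like terms]
= -108a^2c - 18a^3c + 108a^2c^2 + 18a^2bc - 1170ac - 195a^2c + 1170ac^2 + 195abc + 1926abc + 321a^2bc - 1926abc^2 - 321ab^2c - 198ac^2 - 33a^2c^2 + 198ac^3 + 33abc^2 - 756a^2 - 126a^3 + 756a^2c + 126a^2b + 1512a + 252a^2 - 1512ac - 252ab - 936ab - 156a^2b + 936abc + 156ab^2 + 972a^2b + 162a^3b - 972a^2bc - 162a^2b^2 - 1296ab^2 - 216a^2b^2 + 1296ab^2c + 216ab^3 - 462c^2 - 77ac^2 + 462c^3 + 77bc^2 + 924bc^2 + 154abc^2 - 924bc^3 - 154b^2c^2 - 90c^3 - 15ac^3 + 90c^4 + 15bc^3 + 1368c + 228ac - 1368c^2 - 228bc - 498bc - 83abc + 498bc^2 + 83b^2c - 966b^2c - 161ab^2c + 966b^2c^2 + 161b^3c - 216b - 36ab + 216bc + 36b^2 - 1524b^2 - 254ab^2 + 1524b^2c + 254b^3 - 540b^3 - 90ab^3 + 540b^3c + 90b^4 + 1344 + 224a - 1344c - 224b    [distributive law]
= 453a^2c - 18a^3c + 75a^2c^2 - 633a^2bc - 2454ac + 895ac^2 + 2974abc - 1739abc^2 + 814ab^2c + 183ac^3 - 504a^2 - 126a^3 + 942a^2b + 1736a - 1224ab - 1394ab^2 + 162a^3b - 378a^2b^2 + 126ab^3 - 1830c^2 + 372c^3 + 1499bc^2 - 909bc^3 + 812b^2c^2 + 90c^4 + 24c - 510bc + 641b^2c + 701b^3c - 440b - 1488b^2 - 286b^3 + 90b^4 + 1344    [combine like terms]

453a^2c - 18a^3c + 75a^2c^2 - 633a^2bc - 2454ac + 895ac^2 + 2974abc - 1739abc^2 + 814ab^2c + 183ac^3 - 504a^2 - 126a^3 + 942a^2b + 1736a - 1224ab - 1394ab^2 + 162a^3b - 378a^2b^2 + 126ab^3 - 1830c^2 + 372c^3 + 1499bc^2 - 909bc^3 + 812b^2c^2 + 90c^4 + 24c - 510bc + 641b^2c + 701b^3c - 440b - 1488b^2 - 286b^3 + 90b^4 + 1344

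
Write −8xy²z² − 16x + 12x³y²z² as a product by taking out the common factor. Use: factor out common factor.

4x(−2y²z² − 4 + 3x²y²z²)

−8xy²z² − 16x + 12x³y²z²
= 4(−2xy²z² − 4x + 3x³y²z²)    [factor out 4]
= 4x(−2y²z² − 4 + 3x²y²z²)    [factor out x]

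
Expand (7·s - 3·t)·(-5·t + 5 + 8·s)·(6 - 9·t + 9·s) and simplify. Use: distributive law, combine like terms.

(7·s - 3·t)·(-5·t + 5 + 8·s)·(6 - 9·t + 9·s)
= (-35·s·t + 35·s + 56·s² + 15·t² - 15·t - 24·s·t)·(6 - 9·t + 9·s)    [distributive law]
= (-59·s·t + 35·s + 56·s² + 15·t² - 15·t)·(6 - 9·t + 9·s)    [combine like terms]
= -354·s·t + 531·s·t² - 531·s²·t + 210·s - 315·s·t + 315·s² + 336·s² - 504·s²·t + 504·s³ + 90·t² - 135·t³ + 135·s·t² - 90·t + 135·t² - 135·s·t    [distributive law]
= -804·s·t + 666·s·t² - 1035·s²·t + 210·s + 651·s² + 504·s³ + 225·t² - 135·t³ - 90·t    [combine like terms]

-804·s·t + 666·s·t² - 1035·s²·t + 210·s + 651·s² + 504·s³ + 225·t² - 135·t³ - 90·t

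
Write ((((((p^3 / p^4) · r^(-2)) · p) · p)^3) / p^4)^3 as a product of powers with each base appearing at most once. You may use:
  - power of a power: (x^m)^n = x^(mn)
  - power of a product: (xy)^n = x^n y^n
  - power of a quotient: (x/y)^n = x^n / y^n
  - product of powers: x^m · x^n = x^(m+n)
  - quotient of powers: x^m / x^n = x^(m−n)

((((((p^3 / p^4) · r^(-2)) · p) · p)^3) / p^4)^3
= ((((((p^3 / p^4) · r^(-2)) · p) · p)^3)^3) / ((p^4)^3)    [power of a quotient]
= (((((p^3 / p^4) · r^(-2)) · p) · p)^9) / ((p^4)^3)    [power of a power]
= (((((p^3 / p^4) · r^(-2)) · p)^9) · (p^9)) / ((p^4)^3)    [power of a product]
= (((((p^3 / p^4) · r^(-2))^9) · (p^9)) · (p^9)) / ((p^4)^3)    [power of a product]
= (((((p^3 / p^4)^9) · ((r^(-2))^9)) · (p^9)) · (p^9)) / ((p^4)^3)    [power of a product]
= ((((((p^3)^9) / ((p^4)^9)) · ((r^(-2))^9)) · (p^9)) · (p^9)) / ((p^4)^3)    [power of a quotient]
= ((((p^27 / ((p^4)^9)) · ((r^(-2))^9)) · (p^9)) · (p^9)) / ((p^4)^3)    [power of a power]
= ((((p^27 / p^36) · ((r^(-2))^9)) · (p^9)) · (p^9)) / ((p^4)^3)    [power of a power]
= (((p^(-9) · ((r^(-2))^9)) · (p^9)) · (p^9)) / ((p^4)^3)    [quotient of powers]
= (((p^(-9) · r^(-18)) · (p^9)) · (p^9)) / ((p^4)^3)    [power of a power]
= (((p^(-9) · r^(-18)) · p^9) · p^9) / p^12    [power of a power]
= p^(-3)r^(-18)    [quotient of powers; product of powers]

p^(-3)r^(-18)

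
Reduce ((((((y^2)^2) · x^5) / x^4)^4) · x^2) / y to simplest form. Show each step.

x^6y^15

((((((y^2)^2) · x^5) / x^4)^4) · x^2) / y
= ((((((y^2)^2) · x^5)^4) / ((x^4)^4)) · x^2) / y    [power of a quotient]
= ((((((y^2)^2)^4) · ((x^5)^4)) / ((x^4)^4)) · x^2) / y    [power of a product]
= (((((y^2)^8) · ((x^5)^4)) / ((x^4)^4)) · x^2) / y    [power of a power]
= ((((y^16) · ((x^5)^4)) / ((x^4)^4)) · x^2) / y    [power of a power]
= (((y^16 · x^20) / ((x^4)^4)) · x^2) / y    [power of a power]
= (((y^16 · x^20) / x^16) · x^2) / y    [power of a power]
= x^6y^15    [quotient of powers; product of powers]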